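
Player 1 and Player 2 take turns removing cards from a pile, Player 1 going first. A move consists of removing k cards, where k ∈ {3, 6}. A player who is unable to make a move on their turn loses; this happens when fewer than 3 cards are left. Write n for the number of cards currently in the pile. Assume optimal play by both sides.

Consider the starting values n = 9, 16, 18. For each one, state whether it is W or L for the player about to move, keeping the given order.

Label each position W (a win for the player to move) or L (a loss). A position with no legal move is L; any other position is W exactly when some move reaches an L, and L when every move reaches a W.
n=0: no move → L
n=1: no move → L
n=2: no move → L
n=3: →0(L), so W
n=4: →1(L), so W
n=5: →2(L), so W
n=6: →0(L), so W
n=7: →1(L), so W
n=8: →2(L), so W
n=9: →6(W), 3(W) — all W, so L
n=10: →7(W), 4(W) — all W, so L
n=11: →8(W), 5(W) — all W, so L
n=12: →9(L), so W
n=13: →10(L), so W
n=14: →11(L), so W
n=15: →9(L), so W
n=16: →10(L), so W
n=17: →11(L), so W
n=18: →15(W), 12(W) — all W, so L

9: L, 16: W, 18: L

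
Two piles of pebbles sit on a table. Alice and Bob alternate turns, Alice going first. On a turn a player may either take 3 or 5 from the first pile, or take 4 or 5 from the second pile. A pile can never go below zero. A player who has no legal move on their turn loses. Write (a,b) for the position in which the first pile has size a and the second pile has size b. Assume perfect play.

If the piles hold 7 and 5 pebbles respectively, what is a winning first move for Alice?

Label each position W (a win for the player to move) or L (a loss). A position with no legal move is L; any other position is W exactly when some move reaches an L, and L when every move reaches a W.
No move ever increases a pile, so every position that can arise here has a ≤ 7 and b ≤ 5; it is enough to label the cells with 0 ≤ a ≤ 7 and 0 ≤ b ≤ 5.
Every move lowers a or b (never raises either), so fill the grid row by row in increasing a, and left to right within a row: each cell's successors are then already labelled.
      b=0  b=1  b=2  b=3  b=4  b=5
a=0:    L    L    L    L    W    W
a=1:    L    L    L    L    W    W
a=2:    L    L    L    L    W    W
a=3:    W    W    W    W    L    L
a=4:    W    W    W    W    L    L
a=5:    W    W    W    W    L    L
a=6:    W    W    W    W    W    W
a=7:    W    W    W    W    W    W
Cells with no legal move (terminal, hence L): (0,0), (0,1), (0,2), (0,3), (1,0), (1,1), (1,2), (1,3), (2,0), (2,1), (2,2), (2,3).
The remaining L cells, each justified by listing all of its moves:
(3,4): moves to (0,4)(W), (3,0)(W); every one is W ⇒ L
(3,5): moves to (0,5)(W), (3,1)(W), (3,0)(W); every one is W ⇒ L
(4,4): moves to (1,4)(W), (4,0)(W); every one is W ⇒ L
(4,5): moves to (1,5)(W), (4,1)(W), (4,0)(W); every one is W ⇒ L
(5,4): moves to (2,4)(W), (0,4)(W), (5,0)(W); every one is W ⇒ L
(5,5): moves to (2,5)(W), (0,5)(W), (5,1)(W), (5,0)(W); every one is W ⇒ L
Every other cell has at least one move into one of the L cells above, so it is W.
From (7,5), the L positions reachable in one move are: (4,5).

Move to (4,5).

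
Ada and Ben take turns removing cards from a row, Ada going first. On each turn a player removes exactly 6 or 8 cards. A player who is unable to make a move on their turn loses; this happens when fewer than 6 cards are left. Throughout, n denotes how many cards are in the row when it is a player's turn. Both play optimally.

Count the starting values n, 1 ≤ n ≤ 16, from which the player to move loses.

Positions with no move are L. A position that does have a move is losing for the player to move precisely when every available move leads to a winning position for the opponent. Fill in the labels:
n=0: no move → L
n=1: no move → L
n=2: no move → L
n=3: no move → L
n=4: no move → L
n=5: no move → L
n=6: can move to 0, which is L ⇒ W
n=7: can move to 1, which is L ⇒ W
n=8: can move to 2, which is L ⇒ W
n=9: can move to 3, which is L ⇒ W
n=10: can move to 4, which is L ⇒ W
n=11: can move to 5, which is L ⇒ W
n=12: can move to 4, which is L ⇒ W
n=13: can move to 5, which is L ⇒ W
n=14: moves to 8(W), 6(W); every one is W ⇒ L
n=15: moves to 9(W), 7(W); every one is W ⇒ L
n=16: moves to 10(W), 8(W); every one is W ⇒ L
L entries with 1 ≤ n ≤ 16 (n=0 is outside the asked range and is not counted): n = 1, 2, 3, 4, 5, 14, 15, 16; that makes 8.

8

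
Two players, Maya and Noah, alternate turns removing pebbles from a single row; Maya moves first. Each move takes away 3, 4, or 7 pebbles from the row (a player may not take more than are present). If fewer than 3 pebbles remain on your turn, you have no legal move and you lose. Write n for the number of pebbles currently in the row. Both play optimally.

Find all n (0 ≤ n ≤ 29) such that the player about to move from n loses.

0, 1, 2, 10, 11, 12, 20, 21, 22

Work bottom-up. With no move the player to move loses. Otherwise the position is W if at least one move leads to an L position for the opponent, and L if every move leads to a W.
n=0: no move → L
n=1: no move → L
n=2: no move → L
n=3: reaches L-position 0 → W
n=4: reaches L-position 1 → W
n=5: reaches L-position 2 → W
n=6: reaches L-position 2 → W
n=7: reaches L-position 0 → W
n=8: reaches L-position 1 → W
n=9: reaches L-position 2 → W
n=10: only reaches 7(W), 6(W), 3(W), all W → L
n=11: only reaches 8(W), 7(W), 4(W), all W → L
n=12: only reaches 9(W), 8(W), 5(W), all W → L
n=13: reaches L-position 10 → W
n=14: reaches L-position 11 → W
n=15: reaches L-position 12 → W
n=16: reaches L-position 12 → W
n=17: reaches L-position 10 → W
n=18: reaches L-position 11 → W
n=19: reaches L-position 12 → W
n=20: only reaches 17(W), 16(W), 13(W), all W → L
n=21: only reaches 18(W), 17(W), 14(W), all W → L
n=22: only reaches 19(W), 18(W), 15(W), all W → L
n=23: reaches L-position 20 → W
n=24: reaches L-position 21 → W
n=25: reaches L-position 22 → W
n=26: reaches L-position 22 → W
n=27: reaches L-position 20 → W
n=28: reaches L-position 21 → W
n=29: reaches L-position 22 → W
The losing starting values of n are exactly the entries labelled L in this table (9 of them).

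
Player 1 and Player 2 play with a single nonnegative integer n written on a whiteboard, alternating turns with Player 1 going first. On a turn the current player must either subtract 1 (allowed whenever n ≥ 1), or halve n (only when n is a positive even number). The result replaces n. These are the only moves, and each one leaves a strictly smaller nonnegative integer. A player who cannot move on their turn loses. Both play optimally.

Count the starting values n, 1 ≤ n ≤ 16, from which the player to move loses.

7

Positions with no move are L. A position that does have a move is losing for the player to move precisely when every available move leads to a winning position for the opponent. Fill in the labels:
n=0: no move → L
n=1: →0(L), so W
n=2: →1(W) only, which is W, so L
n=3: →2(L), so W
n=4: →2(L), so W
n=5: →4(W) only, which is W, so L
n=6: →5(L), so W
n=7: →6(W) only, which is W, so L
n=8: →7(L), so W
n=9: →8(W) only, which is W, so L
n=10: →5(L), so W
n=11: →10(W) only, which is W, so L
n=12: →11(L), so W
n=13: →12(W) only, which is W, so L
n=14: →7(L), so W
n=15: →14(W) only, which is W, so L
n=16: →15(L), so W
L entries with 1 ≤ n ≤ 16 (n=0 is outside the asked range and is not counted): n = 2, 5, 7, 9, 11, 13, 15; that makes 7.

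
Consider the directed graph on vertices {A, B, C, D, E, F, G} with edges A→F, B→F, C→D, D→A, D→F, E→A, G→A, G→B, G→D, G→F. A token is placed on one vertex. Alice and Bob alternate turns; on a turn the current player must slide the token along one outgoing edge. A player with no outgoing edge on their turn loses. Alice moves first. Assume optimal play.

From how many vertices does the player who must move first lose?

Build the W/L table. Terminal = L. A non-terminal position is W if it has a move to some L; otherwise it is L.
Every edge goes from a vertex to one that appears earlier in the order F, A, D, B, C, G, E, so processing vertices in that order labels each vertex after all of its successors.
F: no outgoing edge → L
A: →F(L), so W
D: →F(L), so W
B: →F(L), so W
C: →D(W) only, which is W, so L
G: →F(L), so W
E: →A(W) only, which is W, so L
The L vertices are C, E, F; that is 3 in all.

3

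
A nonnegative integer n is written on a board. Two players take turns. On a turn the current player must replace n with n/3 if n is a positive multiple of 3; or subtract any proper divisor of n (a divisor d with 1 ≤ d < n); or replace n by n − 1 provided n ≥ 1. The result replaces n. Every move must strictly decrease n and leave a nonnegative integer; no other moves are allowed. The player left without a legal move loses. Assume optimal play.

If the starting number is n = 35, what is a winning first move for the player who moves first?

Work bottom-up. With no move the player to move loses. Otherwise the position is W if at least one move leads to an L position for the opponent, and L if every move leads to a W.
n=0: no move → L
n=1: reaches L-position 0 → W
n=2: only reaches 1(W), which is W → L
n=3: reaches L-position 2 → W
n=4: reaches L-position 2 → W
n=5: only reaches 4(W), which is W → L
n=6: reaches L-position 2 → W
n=7: only reaches 6(W), which is W → L
n=8: reaches L-position 7 → W
n=9: only reaches 3(W), 6(W), 8(W), all W → L
n=10: reaches L-position 5 → W
n=11: only reaches 10(W), which is W → L
n=12: reaches L-position 9 → W
n=13: only reaches 12(W), which is W → L
n=14: reaches L-position 7 → W
n=15: reaches L-position 5 → W
n=16: only reaches 8(W), 12(W), 14(W), 15(W), all W → L
n=17: reaches L-position 16 → W
n=18: reaches L-position 9 → W
n=19: only reaches 18(W), which is W → L
n=20: reaches L-position 16 → W
n=21: reaches L-position 7 → W
n=22: reaches L-position 11 → W
n=23: only reaches 22(W), which is W → L
n=24: reaches L-position 16 → W
n=25: only reaches 20(W), 24(W), all W → L
n=26: reaches L-position 13 → W
n=27: reaches L-position 9 → W
n=28: only reaches 14(W), 21(W), 24(W), 26(W), 27(W), all W → L
n=29: reaches L-position 28 → W
n=30: reaches L-position 25 → W
n=31: only reaches 30(W), which is W → L
n=32: reaches L-position 16 → W
n=33: reaches L-position 11 → W
n=34: only reaches 17(W), 32(W), 33(W), all W → L
n=35: reaches L-position 28 → W
From 35, the L positions reachable in one move are: 28, 34. Any move reaching one of these is winning.

Move to 28.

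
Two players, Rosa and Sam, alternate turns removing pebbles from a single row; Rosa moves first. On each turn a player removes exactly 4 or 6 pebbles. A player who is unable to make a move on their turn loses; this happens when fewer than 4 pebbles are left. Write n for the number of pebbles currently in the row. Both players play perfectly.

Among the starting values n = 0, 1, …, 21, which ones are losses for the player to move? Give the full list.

Compute win/loss labels from the base case upward. A position with no move is L. Any other position is W if it can reach an L in one move, else L.
n=0: no move → L
n=1: no move → L
n=2: no move → L
n=3: no move → L
n=4: can move to 0, which is L ⇒ W
n=5: can move to 1, which is L ⇒ W
n=6: can move to 2, which is L ⇒ W
n=7: can move to 3, which is L ⇒ W
n=8: can move to 2, which is L ⇒ W
n=9: can move to 3, which is L ⇒ W
n=10: moves to 6(W), 4(W); every one is W ⇒ L
n=11: moves to 7(W), 5(W); every one is W ⇒ L
n=12: moves to 8(W), 6(W); every one is W ⇒ L
n=13: moves to 9(W), 7(W); every one is W ⇒ L
n=14: can move to 10, which is L ⇒ W
n=15: can move to 11, which is L ⇒ W
n=16: can move to 12, which is L ⇒ W
n=17: can move to 13, which is L ⇒ W
n=18: can move to 12, which is L ⇒ W
n=19: can move to 13, which is L ⇒ W
n=20: moves to 16(W), 14(W); every one is W ⇒ L
n=21: moves to 17(W), 15(W); every one is W ⇒ L
Reading off the rows marked L gives the requested list; there are 10 such values of n.

0, 1, 2, 3, 10, 11, 12, 13, 20, 21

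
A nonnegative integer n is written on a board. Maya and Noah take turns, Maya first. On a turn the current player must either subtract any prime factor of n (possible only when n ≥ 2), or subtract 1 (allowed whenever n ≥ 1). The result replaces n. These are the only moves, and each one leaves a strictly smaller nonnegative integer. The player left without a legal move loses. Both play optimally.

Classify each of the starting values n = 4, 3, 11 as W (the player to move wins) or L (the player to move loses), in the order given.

4: L, 3: W, 11: W

Positions with no move are L. A position that does have a move is losing for the player to move precisely when every available move leads to a winning position for the opponent. Fill in the labels:
n=0: no move → L
n=1: W (go to 0, an L position)
n=2: W (go to 0, an L position)
n=3: W (go to 0, an L position)
n=4: L (options 2(W), 3(W) are all W)
n=5: W (go to 0, an L position)
n=6: W (go to 4, an L position)
n=7: W (go to 0, an L position)
n=8: L (options 6(W), 7(W) are all W)
n=9: W (go to 8, an L position)
n=10: W (go to 8, an L position)
n=11: W (go to 0, an L position)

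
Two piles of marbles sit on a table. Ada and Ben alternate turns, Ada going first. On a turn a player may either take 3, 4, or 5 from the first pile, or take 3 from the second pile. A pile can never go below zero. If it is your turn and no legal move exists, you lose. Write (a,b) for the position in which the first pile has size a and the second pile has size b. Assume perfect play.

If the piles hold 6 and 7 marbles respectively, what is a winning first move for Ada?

Move to (2,7).

Positions with no move are L. A position that does have a move is losing for the player to move precisely when every available move leads to a winning position for the opponent. Fill in the labels:
No move ever increases a pile, so every position that can arise here has a ≤ 6 and b ≤ 7; it is enough to label the cells with 0 ≤ a ≤ 6 and 0 ≤ b ≤ 7.
Every move lowers a or b (never raises either), so fill the grid row by row in increasing a, and left to right within a row: each cell's successors are then already labelled.
      b=0  b=1  b=2  b=3  b=4  b=5  b=6  b=7
a=0:    L    L    L    W    W    W    L    L
a=1:    L    L    L    W    W    W    L    L
a=2:    L    L    L    W    W    W    L    L
a=3:    W    W    W    L    L    L    W    W
a=4:    W    W    W    L    L    L    W    W
a=5:    W    W    W    L    L    L    W    W
a=6:    W    W    W    W    W    W    W    W
Cells with no legal move (terminal, hence L): (0,0), (0,1), (0,2), (1,0), (1,1), (1,2), (2,0), (2,1), (2,2).
The remaining L cells, each justified by listing all of its moves:
(0,6): only reaches (0,3)(W), which is W → L
(0,7): only reaches (0,4)(W), which is W → L
(1,6): only reaches (1,3)(W), which is W → L
(1,7): only reaches (1,4)(W), which is W → L
(2,6): only reaches (2,3)(W), which is W → L
(2,7): only reaches (2,4)(W), which is W → L
(3,3): only reaches (0,3)(W), (3,0)(W), all W → L
(3,4): only reaches (0,4)(W), (3,1)(W), all W → L
(3,5): only reaches (0,5)(W), (3,2)(W), all W → L
(4,3): only reaches (1,3)(W), (0,3)(W), (4,0)(W), all W → L
(4,4): only reaches (1,4)(W), (0,4)(W), (4,1)(W), all W → L
(4,5): only reaches (1,5)(W), (0,5)(W), (4,2)(W), all W → L
(5,3): only reaches (2,3)(W), (1,3)(W), (0,3)(W), (5,0)(W), all W → L
(5,4): only reaches (2,4)(W), (1,4)(W), (0,4)(W), (5,1)(W), all W → L
(5,5): only reaches (2,5)(W), (1,5)(W), (0,5)(W), (5,2)(W), all W → L
Every other cell has at least one move into one of the L cells above, so it is W.
From (6,7), the L positions reachable in one move are: (2,7), (1,7). Any move reaching one of these is winning.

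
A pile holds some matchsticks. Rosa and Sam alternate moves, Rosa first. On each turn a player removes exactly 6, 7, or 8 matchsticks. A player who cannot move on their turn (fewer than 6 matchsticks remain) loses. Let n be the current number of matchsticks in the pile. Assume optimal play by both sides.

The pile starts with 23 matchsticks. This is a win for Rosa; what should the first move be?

Build the W/L table. Terminal = L. A non-terminal position is W if it has a move to some L; otherwise it is L.
n=0: no move → L
n=1: no move → L
n=2: no move → L
n=3: no move → L
n=4: no move → L
n=5: no move → L
n=6: can move to 0, which is L ⇒ W
n=7: can move to 1, which is L ⇒ W
n=8: can move to 2, which is L ⇒ W
n=9: can move to 3, which is L ⇒ W
n=10: can move to 4, which is L ⇒ W
n=11: can move to 5, which is L ⇒ W
n=12: can move to 5, which is L ⇒ W
n=13: can move to 5, which is L ⇒ W
n=14: moves to 8(W), 7(W), 6(W); every one is W ⇒ L
n=15: moves to 9(W), 8(W), 7(W); every one is W ⇒ L
n=16: moves to 10(W), 9(W), 8(W); every one is W ⇒ L
n=17: moves to 11(W), 10(W), 9(W); every one is W ⇒ L
n=18: moves to 12(W), 11(W), 10(W); every one is W ⇒ L
n=19: moves to 13(W), 12(W), 11(W); every one is W ⇒ L
n=20: can move to 14, which is L ⇒ W
n=21: can move to 15, which is L ⇒ W
n=22: can move to 16, which is L ⇒ W
n=23: can move to 17, which is L ⇒ W
From 23, the L positions reachable in one move are: 17, 16, 15. Any move reaching one of these is winning.

Remove 6, leaving 17.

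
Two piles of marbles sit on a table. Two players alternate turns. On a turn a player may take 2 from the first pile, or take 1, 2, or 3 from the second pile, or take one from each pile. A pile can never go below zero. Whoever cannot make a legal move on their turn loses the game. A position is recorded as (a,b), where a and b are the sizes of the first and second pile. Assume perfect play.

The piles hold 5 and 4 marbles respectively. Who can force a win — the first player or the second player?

Build the W/L table. Terminal = L. A non-terminal position is W if it has a move to some L; otherwise it is L.
No move ever increases a pile, so every position that can arise here has a ≤ 5 and b ≤ 4; it is enough to label the cells with 0 ≤ a ≤ 5 and 0 ≤ b ≤ 4.
Every move lowers a or b (never raises either), so fill the grid row by row in increasing a, and left to right within a row: each cell's successors are then already labelled.
      b=0  b=1  b=2  b=3  b=4
a=0:    L    W    W    W    L
a=1:    L    W    W    W    L
a=2:    W    W    L    W    W
a=3:    W    L    W    W    W
a=4:    L    W    W    W    L
a=5:    L    W    W    W    L
Cells with no legal move (terminal, hence L): (0,0), (1,0).
The remaining L cells, each justified by listing all of its moves:
(0,4): only reaches (0,3)(W), (0,2)(W), (0,1)(W), all W → L
(1,4): only reaches (1,3)(W), (1,2)(W), (1,1)(W), (0,3)(W), all W → L
(2,2): only reaches (0,2)(W), (2,1)(W), (2,0)(W), (1,1)(W), all W → L
(3,1): only reaches (1,1)(W), (3,0)(W), (2,0)(W), all W → L
(4,0): only reaches (2,0)(W), which is W → L
(4,4): only reaches (2,4)(W), (4,3)(W), (4,2)(W), (4,1)(W), (3,3)(W), all W → L
(5,0): only reaches (3,0)(W), which is W → L
(5,4): only reaches (3,4)(W), (5,3)(W), (5,2)(W), (5,1)(W), (4,3)(W), all W → L
Every other cell has at least one move into one of the L cells above, so it is W.
Every move from (5,4) reaches a W position, so the mover loses.

The second player wins.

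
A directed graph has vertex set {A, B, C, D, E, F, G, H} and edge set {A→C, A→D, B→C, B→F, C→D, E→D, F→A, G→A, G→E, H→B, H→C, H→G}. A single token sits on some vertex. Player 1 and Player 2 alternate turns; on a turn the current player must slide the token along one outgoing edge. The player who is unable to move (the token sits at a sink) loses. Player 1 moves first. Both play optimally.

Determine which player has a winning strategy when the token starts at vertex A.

Player 1 wins.

Label each position W (a win for the player to move) or L (a loss). A position with no legal move is L; any other position is W exactly when some move reaches an L, and L when every move reaches a W.
Every edge goes from a vertex to one that appears earlier in the order D, C, A, F, E, G, B, H, so processing vertices in that order labels each vertex after all of its successors.
D: no outgoing edge → L
C: can move to D, which is L ⇒ W
A: can move to D, which is L ⇒ W
F: the only move is to A(W), a W ⇒ L
E: can move to D, which is L ⇒ W
G: moves to E(W), A(W); every one is W ⇒ L
B: can move to F, which is L ⇒ W
H: can move to G, which is L ⇒ W
The starting position A is W: Player 1 should move to D, handing over an L position.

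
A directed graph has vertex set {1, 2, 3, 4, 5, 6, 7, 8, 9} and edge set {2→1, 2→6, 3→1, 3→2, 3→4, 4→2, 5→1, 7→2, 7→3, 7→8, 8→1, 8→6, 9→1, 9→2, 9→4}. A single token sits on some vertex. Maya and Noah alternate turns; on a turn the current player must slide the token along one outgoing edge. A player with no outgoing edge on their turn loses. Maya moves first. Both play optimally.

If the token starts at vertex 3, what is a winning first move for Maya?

Move to 4.

Build the W/L table. Terminal = L. A non-terminal position is W if it has a move to some L; otherwise it is L.
Every edge goes from a vertex to one that appears earlier in the order 1, 6, 5, 2, 4, 3, 8, 7, 9, so processing vertices in that order labels each vertex after all of its successors.
1: no outgoing edge → L
6: no outgoing edge → L
5: W (go to 1, an L position)
2: W (go to 6, an L position)
4: L (sole option 2(W) is W)
3: W (go to 4, an L position)
8: W (go to 6, an L position)
7: L (options 8(W), 3(W), 2(W) are all W)
9: W (go to 4, an L position)
From 3, the L positions reachable in one move are: 4, 1. Any move reaching one of these is winning.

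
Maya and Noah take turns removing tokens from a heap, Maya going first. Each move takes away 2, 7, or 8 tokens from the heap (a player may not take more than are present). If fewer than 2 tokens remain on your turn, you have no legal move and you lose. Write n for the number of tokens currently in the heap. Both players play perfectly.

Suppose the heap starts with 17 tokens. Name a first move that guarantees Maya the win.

Remove 2, leaving 15.

Work bottom-up. With no move the player to move loses. Otherwise the position is W if at least one move leads to an L position for the opponent, and L if every move leads to a W.
n=0: no move → L
n=1: no move → L
n=2: W (go to 0, an L position)
n=3: W (go to 1, an L position)
n=4: L (sole option 2(W) is W)
n=5: L (sole option 3(W) is W)
n=6: W (go to 4, an L position)
n=7: W (go to 5, an L position)
n=8: W (go to 1, an L position)
n=9: W (go to 1, an L position)
n=10: L (options 8(W), 3(W), 2(W) are all W)
n=11: W (go to 4, an L position)
n=12: W (go to 10, an L position)
n=13: W (go to 5, an L position)
n=14: L (options 12(W), 7(W), 6(W) are all W)
n=15: L (options 13(W), 8(W), 7(W) are all W)
n=16: W (go to 14, an L position)
n=17: W (go to 15, an L position)
From 17, the L positions reachable in one move are: 15, 10. Any move reaching one of these is winning.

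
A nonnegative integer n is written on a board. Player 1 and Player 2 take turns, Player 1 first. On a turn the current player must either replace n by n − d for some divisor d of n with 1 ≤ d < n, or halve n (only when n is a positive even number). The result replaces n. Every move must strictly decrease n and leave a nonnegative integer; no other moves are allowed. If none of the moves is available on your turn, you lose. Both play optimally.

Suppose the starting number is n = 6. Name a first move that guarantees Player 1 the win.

Compute win/loss labels from the base case upward. A position with no move is L. Any other position is W if it can reach an L in one move, else L.
n=0: no move → L
n=1: no move → L
n=2: W (go to 1, an L position)
n=3: L (sole option 2(W) is W)
n=4: W (go to 3, an L position)
n=5: L (sole option 4(W) is W)
n=6: W (go to 3, an L position)
From 6, the L positions reachable in one move are: 3, 5. Any move reaching one of these is winning.

Move to 3.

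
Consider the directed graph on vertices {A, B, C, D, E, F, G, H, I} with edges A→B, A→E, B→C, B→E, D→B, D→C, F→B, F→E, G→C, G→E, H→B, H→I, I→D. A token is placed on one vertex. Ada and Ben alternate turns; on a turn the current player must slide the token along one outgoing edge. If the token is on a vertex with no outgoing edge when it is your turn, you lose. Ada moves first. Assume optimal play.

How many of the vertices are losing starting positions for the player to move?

3

Positions with no move are L. A position that does have a move is losing for the player to move precisely when every available move leads to a winning position for the opponent. Fill in the labels:
Every edge goes from a vertex to one that appears earlier in the order E, C, G, B, D, A, F, I, H, so processing vertices in that order labels each vertex after all of its successors.
E: no outgoing edge → L
C: no outgoing edge → L
G: W (go to C, an L position)
B: W (go to C, an L position)
D: W (go to C, an L position)
A: W (go to E, an L position)
F: W (go to E, an L position)
I: L (sole option D(W) is W)
H: W (go to I, an L position)
The L vertices are C, E, I; that is 3 in all.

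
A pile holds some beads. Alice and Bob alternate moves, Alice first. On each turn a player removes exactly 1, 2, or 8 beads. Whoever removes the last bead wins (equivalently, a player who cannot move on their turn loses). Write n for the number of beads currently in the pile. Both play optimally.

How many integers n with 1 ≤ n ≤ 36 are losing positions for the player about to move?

Compute win/loss labels from the base case upward. A position with no move is L. Any other position is W if it can reach an L in one move, else L.
n=0: no move → L
n=1: can move to 0, which is L ⇒ W
n=2: can move to 0, which is L ⇒ W
n=3: moves to 2(W), 1(W); every one is W ⇒ L
n=4: can move to 3, which is L ⇒ W
n=5: can move to 3, which is L ⇒ W
n=6: moves to 5(W), 4(W); every one is W ⇒ L
n=7: can move to 6, which is L ⇒ W
n=8: can move to 6, which is L ⇒ W
n=9: moves to 8(W), 7(W), 1(W); every one is W ⇒ L
n=10: can move to 9, which is L ⇒ W
n=11: can move to 9, which is L ⇒ W
n=12: moves to 11(W), 10(W), 4(W); every one is W ⇒ L
n=13: can move to 12, which is L ⇒ W
n=14: can move to 12, which is L ⇒ W
n=15: moves to 14(W), 13(W), 7(W); every one is W ⇒ L
n=16: can move to 15, which is L ⇒ W
n=17: can move to 15, which is L ⇒ W
n=18: moves to 17(W), 16(W), 10(W); every one is W ⇒ L
n=19: can move to 18, which is L ⇒ W
n=20: can move to 18, which is L ⇒ W
n=21: moves to 20(W), 19(W), 13(W); every one is W ⇒ L
n=22: can move to 21, which is L ⇒ W
n=23: can move to 21, which is L ⇒ W
n=24: moves to 23(W), 22(W), 16(W); every one is W ⇒ L
n=25: can move to 24, which is L ⇒ W
n=26: can move to 24, which is L ⇒ W
n=27: moves to 26(W), 25(W), 19(W); every one is W ⇒ L
n=28: can move to 27, which is L ⇒ W
n=29: can move to 27, which is L ⇒ W
n=30: moves to 29(W), 28(W), 22(W); every one is W ⇒ L
n=31: can move to 30, which is L ⇒ W
n=32: can move to 30, which is L ⇒ W
n=33: moves to 32(W), 31(W), 25(W); every one is W ⇒ L
n=34: can move to 33, which is L ⇒ W
n=35: can move to 33, which is L ⇒ W
n=36: moves to 35(W), 34(W), 28(W); every one is W ⇒ L
L entries with 1 ≤ n ≤ 36 (n=0 is outside the asked range and is not counted): n = 3, 6, 9, 12, 15, 18, 21, 24, 27, 30, 33, 36; that makes 12.

12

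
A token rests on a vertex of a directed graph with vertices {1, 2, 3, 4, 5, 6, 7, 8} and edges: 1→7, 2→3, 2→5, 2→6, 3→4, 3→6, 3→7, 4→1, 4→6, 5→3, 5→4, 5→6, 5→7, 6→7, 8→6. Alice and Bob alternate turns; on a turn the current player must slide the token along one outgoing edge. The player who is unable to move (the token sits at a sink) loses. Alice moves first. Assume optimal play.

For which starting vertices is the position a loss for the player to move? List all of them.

Positions with no move are L. A position that does have a move is losing for the player to move precisely when every available move leads to a winning position for the opponent. Fill in the labels:
Every edge goes from a vertex to one that appears earlier in the order 7, 6, 1, 4, 3, 5, 2, 8, so processing vertices in that order labels each vertex after all of its successors.
7: no outgoing edge → L
6: →7(L), so W
1: →7(L), so W
4: →1(W), 6(W) — all W, so L
3: →4(L), so W
5: →4(L), so W
2: →5(W), 3(W), 6(W) — all W, so L
8: →6(W) only, which is W, so L
The losing starting vertices are exactly the entries labelled L in this table (4 of them).

2, 4, 7, 8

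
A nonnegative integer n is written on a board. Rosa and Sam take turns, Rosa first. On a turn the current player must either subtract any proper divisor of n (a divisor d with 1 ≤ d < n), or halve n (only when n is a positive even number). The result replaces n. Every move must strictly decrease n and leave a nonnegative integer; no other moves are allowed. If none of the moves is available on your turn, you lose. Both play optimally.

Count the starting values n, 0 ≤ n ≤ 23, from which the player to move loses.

Use the standard recursion: the mover loses at a terminal position; elsewhere, the mover wins exactly when some move hands the opponent an L position.
n=0: no move → L
n=1: no move → L
n=2: →1(L), so W
n=3: →2(W) only, which is W, so L
n=4: →3(L), so W
n=5: →4(W) only, which is W, so L
n=6: →3(L), so W
n=7: →6(W) only, which is W, so L
n=8: →7(L), so W
n=9: →6(W), 8(W) — all W, so L
n=10: →5(L), so W
n=11: →10(W) only, which is W, so L
n=12: →9(L), so W
n=13: →12(W) only, which is W, so L
n=14: →7(L), so W
n=15: →10(W), 12(W), 14(W) — all W, so L
n=16: →15(L), so W
n=17: →16(W) only, which is W, so L
n=18: →9(L), so W
n=19: →18(W) only, which is W, so L
n=20: →15(L), so W
n=21: →14(W), 18(W), 20(W) — all W, so L
n=22: →11(L), so W
n=23: →22(W) only, which is W, so L
L entries with 0 ≤ n ≤ 23: n = 0, 1, 3, 5, 7, 9, 11, 13, 15, 17, 19, 21, 23; that makes 13.

13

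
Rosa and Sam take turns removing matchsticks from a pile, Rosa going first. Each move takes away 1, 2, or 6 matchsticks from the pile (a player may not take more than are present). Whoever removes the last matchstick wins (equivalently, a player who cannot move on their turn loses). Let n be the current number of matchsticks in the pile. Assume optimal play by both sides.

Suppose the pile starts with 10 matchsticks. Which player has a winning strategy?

Classify positions by backward induction: terminal positions (no move available) are L. From any other position, the mover wins iff some move reaches an L.
n=0: no move → L
n=1: W (go to 0, an L position)
n=2: W (go to 0, an L position)
n=3: L (options 2(W), 1(W) are all W)
n=4: W (go to 3, an L position)
n=5: W (go to 3, an L position)
n=6: W (go to 0, an L position)
n=7: L (options 6(W), 5(W), 1(W) are all W)
n=8: W (go to 7, an L position)
n=9: W (go to 7, an L position)
n=10: L (options 9(W), 8(W), 4(W) are all W)
The starting position 10 is L: whatever Rosa does, the opponent receives a W position.

Sam wins.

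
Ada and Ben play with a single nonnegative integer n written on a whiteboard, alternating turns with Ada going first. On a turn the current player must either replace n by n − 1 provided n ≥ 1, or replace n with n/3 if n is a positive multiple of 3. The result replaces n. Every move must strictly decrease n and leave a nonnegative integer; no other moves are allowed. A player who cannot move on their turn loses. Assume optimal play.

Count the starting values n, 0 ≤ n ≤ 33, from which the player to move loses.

Use the standard recursion: the mover loses at a terminal position; elsewhere, the mover wins exactly when some move hands the opponent an L position.
n=0: no move → L
n=1: →0(L), so W
n=2: →1(W) only, which is W, so L
n=3: →2(L), so W
n=4: →3(W) only, which is W, so L
n=5: →4(L), so W
n=6: →2(L), so W
n=7: →6(W) only, which is W, so L
n=8: →7(L), so W
n=9: →3(W), 8(W) — all W, so L
n=10: →9(L), so W
n=11: →10(W) only, which is W, so L
n=12: →4(L), so W
n=13: →12(W) only, which is W, so L
n=14: →13(L), so W
n=15: →5(W), 14(W) — all W, so L
n=16: →15(L), so W
n=17: →16(W) only, which is W, so L
n=18: →17(L), so W
n=19: →18(W) only, which is W, so L
n=20: →19(L), so W
n=21: →7(L), so W
n=22: →21(W) only, which is W, so L
n=23: →22(L), so W
n=24: →8(W), 23(W) — all W, so L
n=25: →24(L), so W
n=26: →25(W) only, which is W, so L
n=27: →9(L), so W
n=28: →27(W) only, which is W, so L
n=29: →28(L), so W
n=30: →10(W), 29(W) — all W, so L
n=31: →30(L), so W
n=32: →31(W) only, which is W, so L
n=33: →11(L), so W
L entries with 0 ≤ n ≤ 33: n = 0, 2, 4, 7, 9, 11, 13, 15, 17, 19, 22, 24, 26, 28, 30, 32; that makes 16.

16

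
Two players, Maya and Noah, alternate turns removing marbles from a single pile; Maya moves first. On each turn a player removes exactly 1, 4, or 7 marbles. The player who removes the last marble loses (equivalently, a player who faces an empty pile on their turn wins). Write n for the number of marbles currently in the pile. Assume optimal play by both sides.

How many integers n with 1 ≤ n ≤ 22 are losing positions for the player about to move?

Positions with no move are W. A position that does have a move is losing for the player to move precisely when every available move leads to a winning position for the opponent. Fill in the labels:
n=0: no move; the opponent has just taken the last marble and therefore loses → W
n=1: the only move is to 0(W), a W ⇒ L
n=2: can move to 1, which is L ⇒ W
n=3: the only move is to 2(W), a W ⇒ L
n=4: can move to 3, which is L ⇒ W
n=5: can move to 1, which is L ⇒ W
n=6: moves to 5(W), 2(W); every one is W ⇒ L
n=7: can move to 6, which is L ⇒ W
n=8: can move to 1, which is L ⇒ W
n=9: moves to 8(W), 5(W), 2(W); every one is W ⇒ L
n=10: can move to 9, which is L ⇒ W
n=11: moves to 10(W), 7(W), 4(W); every one is W ⇒ L
n=12: can move to 11, which is L ⇒ W
n=13: can move to 9, which is L ⇒ W
n=14: moves to 13(W), 10(W), 7(W); every one is W ⇒ L
n=15: can move to 14, which is L ⇒ W
n=16: can move to 9, which is L ⇒ W
n=17: moves to 16(W), 13(W), 10(W); every one is W ⇒ L
n=18: can move to 17, which is L ⇒ W
n=19: moves to 18(W), 15(W), 12(W); every one is W ⇒ L
n=20: can move to 19, which is L ⇒ W
n=21: can move to 17, which is L ⇒ W
n=22: moves to 21(W), 18(W), 15(W); every one is W ⇒ L
L entries with 1 ≤ n ≤ 22 (the range starts at n=1): n = 1, 3, 6, 9, 11, 14, 17, 19, 22; that makes 9.

9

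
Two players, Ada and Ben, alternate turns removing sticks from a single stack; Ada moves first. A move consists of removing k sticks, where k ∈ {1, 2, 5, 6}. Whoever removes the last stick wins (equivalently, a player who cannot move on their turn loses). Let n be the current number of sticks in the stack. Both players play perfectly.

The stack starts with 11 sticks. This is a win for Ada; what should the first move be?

Remove 1, leaving 10.

Positions with no move are L. A position that does have a move is losing for the player to move precisely when every available move leads to a winning position for the opponent. Fill in the labels:
n=0: no move → L
n=1: W (go to 0, an L position)
n=2: W (go to 0, an L position)
n=3: L (options 2(W), 1(W) are all W)
n=4: W (go to 3, an L position)
n=5: W (go to 3, an L position)
n=6: W (go to 0, an L position)
n=7: L (options 6(W), 5(W), 2(W), 1(W) are all W)
n=8: W (go to 7, an L position)
n=9: W (go to 7, an L position)
n=10: L (options 9(W), 8(W), 5(W), 4(W) are all W)
n=11: W (go to 10, an L position)
From 11, the L positions reachable in one move are: 10.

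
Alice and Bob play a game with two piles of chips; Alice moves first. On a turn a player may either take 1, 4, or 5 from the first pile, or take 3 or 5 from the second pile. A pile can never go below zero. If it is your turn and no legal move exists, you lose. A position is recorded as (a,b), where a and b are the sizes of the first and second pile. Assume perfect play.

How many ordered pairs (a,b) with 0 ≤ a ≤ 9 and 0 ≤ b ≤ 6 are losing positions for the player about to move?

20

Build the W/L table. Terminal = L. A non-terminal position is W if it has a move to some L; otherwise it is L.
Every move lowers a or b (never raises either), so fill the grid row by row in increasing a, and left to right within a row: each cell's successors are then already labelled.
      b=0  b=1  b=2  b=3  b=4  b=5  b=6
a=0:    L    L    L    W    W    W    W
a=1:    W    W    W    L    L    L    W
a=2:    L    L    L    W    W    W    W
a=3:    W    W    W    L    L    L    W
a=4:    W    W    W    W    W    W    L
a=5:    W    W    W    W    W    W    W
a=6:    W    W    W    W    W    W    L
a=7:    W    W    W    W    W    W    W
a=8:    L    L    L    W    W    W    W
a=9:    W    W    W    L    L    L    W
Cells with no legal move (terminal, hence L): (0,0), (0,1), (0,2).
The remaining L cells, each justified by listing all of its moves:
(1,3): →(0,3)(W), (1,0)(W) — all W, so L
(1,4): →(0,4)(W), (1,1)(W) — all W, so L
(1,5): →(0,5)(W), (1,2)(W), (1,0)(W) — all W, so L
(2,0): →(1,0)(W) only, which is W, so L
(2,1): →(1,1)(W) only, which is W, so L
(2,2): →(1,2)(W) only, which is W, so L
(3,3): →(2,3)(W), (3,0)(W) — all W, so L
(3,4): →(2,4)(W), (3,1)(W) — all W, so L
(3,5): →(2,5)(W), (3,2)(W), (3,0)(W) — all W, so L
(4,6): →(3,6)(W), (0,6)(W), (4,3)(W), (4,1)(W) — all W, so L
(6,6): →(5,6)(W), (2,6)(W), (1,6)(W), (6,3)(W), (6,1)(W) — all W, so L
(8,0): →(7,0)(W), (4,0)(W), (3,0)(W) — all W, so L
(8,1): →(7,1)(W), (4,1)(W), (3,1)(W) — all W, so L
(8,2): →(7,2)(W), (4,2)(W), (3,2)(W) — all W, so L
(9,3): →(8,3)(W), (5,3)(W), (4,3)(W), (9,0)(W) — all W, so L
(9,4): →(8,4)(W), (5,4)(W), (4,4)(W), (9,1)(W) — all W, so L
(9,5): →(8,5)(W), (5,5)(W), (4,5)(W), (9,2)(W), (9,0)(W) — all W, so L
Every other cell has at least one move into one of the L cells above, so it is W.
L cells per row: a=0: 3, a=1: 3, a=2: 3, a=3: 3, a=4: 1, a=5: 0, a=6: 1, a=7: 0, a=8: 3, a=9: 3; total 20.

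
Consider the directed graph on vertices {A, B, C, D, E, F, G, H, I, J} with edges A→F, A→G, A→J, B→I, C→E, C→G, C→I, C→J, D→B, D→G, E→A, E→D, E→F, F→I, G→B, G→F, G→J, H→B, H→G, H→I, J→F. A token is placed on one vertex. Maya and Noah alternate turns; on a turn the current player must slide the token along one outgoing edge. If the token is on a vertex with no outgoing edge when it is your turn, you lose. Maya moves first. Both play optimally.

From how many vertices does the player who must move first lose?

Build the W/L table. Terminal = L. A non-terminal position is W if it has a move to some L; otherwise it is L.
Every edge goes from a vertex to one that appears earlier in the order I, B, F, J, G, D, H, A, E, C, so processing vertices in that order labels each vertex after all of its successors.
I: no outgoing edge → L
B: reaches L-position I → W
F: reaches L-position I → W
J: only reaches F(W), which is W → L
G: reaches L-position J → W
D: only reaches G(W), B(W), all W → L
H: reaches L-position I → W
A: reaches L-position J → W
E: reaches L-position D → W
C: reaches L-position J → W
The L vertices are D, I, J; that is 3 in all.

3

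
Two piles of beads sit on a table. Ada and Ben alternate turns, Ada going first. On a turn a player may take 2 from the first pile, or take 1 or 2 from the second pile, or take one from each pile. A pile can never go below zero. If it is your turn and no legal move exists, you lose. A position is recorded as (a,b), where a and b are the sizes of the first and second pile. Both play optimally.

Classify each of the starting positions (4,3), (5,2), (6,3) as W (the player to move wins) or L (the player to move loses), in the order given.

(4,3): L, (5,2): W, (6,3): W

Label each position W (a win for the player to move) or L (a loss). A position with no legal move is L; any other position is W exactly when some move reaches an L, and L when every move reaches a W.
No move ever increases a pile, so every position that can arise here has a ≤ 6 and b ≤ 3; it is enough to label the cells with 0 ≤ a ≤ 6 and 0 ≤ b ≤ 3.
Every move lowers a or b (never raises either), so fill the grid row by row in increasing a, and left to right within a row: each cell's successors are then already labelled.
      b=0  b=1  b=2  b=3
a=0:    L    W    W    L
a=1:    L    W    W    L
a=2:    W    W    L    W
a=3:    W    L    W    W
a=4:    L    W    W    L
a=5:    L    W    W    L
a=6:    W    W    L    W
Cells with no legal move (terminal, hence L): (0,0), (1,0).
The remaining L cells, each justified by listing all of its moves:
(0,3): moves to (0,2)(W), (0,1)(W); every one is W ⇒ L
(1,3): moves to (1,2)(W), (1,1)(W), (0,2)(W); every one is W ⇒ L
(2,2): moves to (0,2)(W), (2,1)(W), (2,0)(W), (1,1)(W); every one is W ⇒ L
(3,1): moves to (1,1)(W), (3,0)(W), (2,0)(W); every one is W ⇒ L
(4,0): the only move is to (2,0)(W), a W ⇒ L
(4,3): moves to (2,3)(W), (4,2)(W), (4,1)(W), (3,2)(W); every one is W ⇒ L
(5,0): the only move is to (3,0)(W), a W ⇒ L
(5,3): moves to (3,3)(W), (5,2)(W), (5,1)(W), (4,2)(W); every one is W ⇒ L
(6,2): moves to (4,2)(W), (6,1)(W), (6,0)(W), (5,1)(W); every one is W ⇒ L
Every other cell has at least one move into one of the L cells above, so it is W.
(4,3): one of the L cells justified above, so L
(5,2): the move to (5,0) reaches an L cell, so W
(6,3): the move to (4,3) reaches an L cell, so W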